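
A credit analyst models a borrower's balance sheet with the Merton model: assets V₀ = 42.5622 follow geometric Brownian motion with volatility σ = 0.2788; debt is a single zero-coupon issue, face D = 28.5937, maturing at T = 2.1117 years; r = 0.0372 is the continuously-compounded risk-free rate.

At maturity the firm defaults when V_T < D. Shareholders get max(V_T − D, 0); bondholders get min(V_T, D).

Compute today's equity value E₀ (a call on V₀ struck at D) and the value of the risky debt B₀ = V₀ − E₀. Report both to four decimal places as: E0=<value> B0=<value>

E0=16.9190 B0=25.6432

d₁ = [ln(V₀/D) + (r + σ²/2)T] / (σ√T)
   = [ln(42.5622/28.5937) + (0.0372 + 0.5·0.2788²)·2.1117] / (0.2788·√2.1117)
   = [0.397780 + 0.160626] / 0.405144 = 1.378292
d₂ = d₁ − σ√T = 1.378292 − 0.405144 = 0.973148
N(d₁) = 0.915943,  N(d₂) = 0.834760,  e^(−rT) = 0.924451
E₀ = V₀·N(d₁) − D·e^(−rT)·N(d₂)
   = 42.5622·0.915943 − 28.5937·0.924451·0.834760 = 16.918954
B₀ = V₀ − E₀ = 42.5622 − 16.918954 = 25.643246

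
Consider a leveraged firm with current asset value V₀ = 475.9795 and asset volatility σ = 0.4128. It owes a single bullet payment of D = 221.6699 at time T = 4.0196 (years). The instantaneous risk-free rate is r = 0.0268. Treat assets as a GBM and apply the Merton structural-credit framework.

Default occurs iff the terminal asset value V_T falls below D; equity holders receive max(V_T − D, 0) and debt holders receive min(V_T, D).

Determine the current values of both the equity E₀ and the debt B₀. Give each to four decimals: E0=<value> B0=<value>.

d₁ = [ln(V₀/D) + (r + σ²/2)T] / (σ√T)
   = [ln(475.9795/221.6699) + (0.0268 + 0.5·0.4128²)·4.0196] / (0.4128·√4.0196)
   = [0.764185 + 0.450203] / 0.827620 = 1.467326
d₂ = d₁ − σ√T = 1.467326 − 0.827620 = 0.639705
N(d₁) = 0.928856,  N(d₂) = 0.738818,  e^(−rT) = 0.897874
E₀ = V₀·N(d₁) − D·e^(−rT)·N(d₂)
   = 475.9795·0.928856 − 221.6699·0.897874·0.738818 = 295.068355
B₀ = V₀ − E₀ = 475.9795 − 295.068355 = 180.911145

E0=295.0684 B0=180.9111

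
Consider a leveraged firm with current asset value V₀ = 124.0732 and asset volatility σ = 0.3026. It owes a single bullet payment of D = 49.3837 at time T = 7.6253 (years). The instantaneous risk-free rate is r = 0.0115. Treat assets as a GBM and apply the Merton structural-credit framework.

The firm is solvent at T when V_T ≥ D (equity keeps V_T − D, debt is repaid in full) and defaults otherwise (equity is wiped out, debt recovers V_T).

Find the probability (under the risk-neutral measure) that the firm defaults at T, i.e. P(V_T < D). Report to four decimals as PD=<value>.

d₁ = [ln(V₀/D) + (r + σ²/2)T] / (σ√T)
   = [ln(124.0732/49.3837) + (0.0115 + 0.5·0.3026²)·7.6253] / (0.3026·√7.6253)
   = [0.921251 + 0.436803] / 0.835598 = 1.625248
d₂ = d₁ − σ√T = 1.625248 − 0.835598 = 0.789650
risk-neutral PD = N(−d₂) = N(-0.789650) = 0.214866

PD=0.2149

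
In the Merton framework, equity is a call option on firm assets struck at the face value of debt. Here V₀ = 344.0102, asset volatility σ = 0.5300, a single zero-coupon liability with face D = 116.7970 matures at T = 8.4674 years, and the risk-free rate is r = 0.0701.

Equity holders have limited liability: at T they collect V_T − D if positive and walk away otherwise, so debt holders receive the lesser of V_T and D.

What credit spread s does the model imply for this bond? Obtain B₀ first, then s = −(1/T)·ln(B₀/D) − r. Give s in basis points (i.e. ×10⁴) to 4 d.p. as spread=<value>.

d₁ = [ln(V₀/D) + (r + σ²/2)T] / (σ√T)
   = [ln(344.0102/116.7970) + (0.0701 + 0.5·0.5300²)·8.4674] / (0.5300·√8.4674)
   = [1.080234 + 1.782811] / 1.542236 = 1.856424
d₂ = d₁ − σ√T = 1.856424 − 1.542236 = 0.314188
N(d₁) = 0.968303,  N(d₂) = 0.623311,  e^(−rT) = 0.552355
E₀ = V₀·N(d₁) − D·e^(−rT)·N(d₂)
   = 344.0102·0.968303 − 116.7970·0.552355·0.623311 = 292.894371
B₀ = V₀ − E₀ = 344.0102 − 292.894371 = 51.115829
spread = −(1/T)·ln(B₀/D) − r = −(1/8.4674)·ln(51.115829/116.7970) − 0.0701 = 0.02749113
in basis points: 0.02749113 × 10⁴ = 274.9113 bp

spread=274.9113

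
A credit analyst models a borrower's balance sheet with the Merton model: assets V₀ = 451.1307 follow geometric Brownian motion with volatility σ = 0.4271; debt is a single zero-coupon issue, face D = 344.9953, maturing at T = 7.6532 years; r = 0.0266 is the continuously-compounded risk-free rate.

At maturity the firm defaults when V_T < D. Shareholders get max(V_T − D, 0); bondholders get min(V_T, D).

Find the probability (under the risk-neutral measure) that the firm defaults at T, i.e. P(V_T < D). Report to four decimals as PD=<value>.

PD=0.5759

d₁ = [ln(V₀/D) + (r + σ²/2)T] / (σ√T)
   = [ln(451.1307/344.9953) + (0.0266 + 0.5·0.4271²)·7.6532] / (0.4271·√7.6532)
   = [0.268226 + 0.901602] / 1.181547 = 0.990082
d₂ = d₁ − σ√T = 0.990082 − 1.181547 = -0.191466
risk-neutral PD = N(−d₂) = N(0.191466) = 0.575920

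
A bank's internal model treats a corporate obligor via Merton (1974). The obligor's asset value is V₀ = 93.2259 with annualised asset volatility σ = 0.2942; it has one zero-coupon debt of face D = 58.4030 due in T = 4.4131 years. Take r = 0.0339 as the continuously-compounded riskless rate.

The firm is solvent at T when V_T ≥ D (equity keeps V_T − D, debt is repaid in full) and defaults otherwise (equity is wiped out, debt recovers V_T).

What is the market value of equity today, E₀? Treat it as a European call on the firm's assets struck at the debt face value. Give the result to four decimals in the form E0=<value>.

d₁ = [ln(V₀/D) + (r + σ²/2)T] / (σ√T)
   = [ln(93.2259/58.4030) + (0.0339 + 0.5·0.2942²)·4.4131] / (0.2942·√4.4131)
   = [0.467658 + 0.340589] / 0.618037 = 1.307765
d₂ = d₁ − σ√T = 1.307765 − 0.618037 = 0.689728
N(d₁) = 0.904523,  N(d₂) = 0.754817,  e^(−rT) = 0.861049
E₀ = V₀·N(d₁) − D·e^(−rT)·N(d₂)
   = 93.2259·0.904523 − 58.4030·0.861049·0.754817 = 46.366887

E0=46.3669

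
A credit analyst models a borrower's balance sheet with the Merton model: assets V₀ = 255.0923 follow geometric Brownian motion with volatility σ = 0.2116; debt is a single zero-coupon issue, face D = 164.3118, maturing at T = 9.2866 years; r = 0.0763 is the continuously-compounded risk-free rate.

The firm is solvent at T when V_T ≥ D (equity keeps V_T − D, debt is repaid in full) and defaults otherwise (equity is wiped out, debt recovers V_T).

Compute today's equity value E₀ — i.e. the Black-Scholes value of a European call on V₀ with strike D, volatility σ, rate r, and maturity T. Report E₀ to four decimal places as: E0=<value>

d₁ = [ln(V₀/D) + (r + σ²/2)T] / (σ√T)
   = [ln(255.0923/164.3118) + (0.0763 + 0.5·0.2116²)·9.2866] / (0.2116·√9.2866)
   = [0.439860 + 0.916469] / 0.644828 = 2.103396
d₂ = d₁ − σ√T = 2.103396 − 0.644828 = 1.458567
N(d₁) = 0.982284,  N(d₂) = 0.927658,  e^(−rT) = 0.492349
E₀ = V₀·N(d₁) − D·e^(−rT)·N(d₂)
   = 255.0923·0.982284 − 164.3118·0.492349·0.927658 = 175.526831

E0=175.5268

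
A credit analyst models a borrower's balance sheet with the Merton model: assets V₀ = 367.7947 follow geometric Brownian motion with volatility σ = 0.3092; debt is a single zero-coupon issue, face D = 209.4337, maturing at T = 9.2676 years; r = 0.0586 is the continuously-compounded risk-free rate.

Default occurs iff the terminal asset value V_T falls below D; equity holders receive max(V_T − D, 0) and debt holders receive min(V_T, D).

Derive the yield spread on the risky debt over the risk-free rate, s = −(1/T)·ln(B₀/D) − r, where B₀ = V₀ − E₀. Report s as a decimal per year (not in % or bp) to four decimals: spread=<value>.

d₁ = [ln(V₀/D) + (r + σ²/2)T] / (σ√T)
   = [ln(367.7947/209.4337) + (0.0586 + 0.5·0.3092²)·9.2676] / (0.3092·√9.2676)
   = [0.563118 + 0.986094] / 0.941289 = 1.645840
d₂ = d₁ − σ√T = 1.645840 − 0.941289 = 0.704551
N(d₁) = 0.950102,  N(d₂) = 0.759455,  e^(−rT) = 0.580955
E₀ = V₀·N(d₁) − D·e^(−rT)·N(d₂)
   = 367.7947·0.950102 − 209.4337·0.580955·0.759455 = 257.038216
B₀ = V₀ − E₀ = 367.7947 − 257.038216 = 110.756484
spread = −(1/T)·ln(B₀/D) − r = −(1/9.2676)·ln(110.756484/209.4337) − 0.0586 = 0.01014199

spread=0.0101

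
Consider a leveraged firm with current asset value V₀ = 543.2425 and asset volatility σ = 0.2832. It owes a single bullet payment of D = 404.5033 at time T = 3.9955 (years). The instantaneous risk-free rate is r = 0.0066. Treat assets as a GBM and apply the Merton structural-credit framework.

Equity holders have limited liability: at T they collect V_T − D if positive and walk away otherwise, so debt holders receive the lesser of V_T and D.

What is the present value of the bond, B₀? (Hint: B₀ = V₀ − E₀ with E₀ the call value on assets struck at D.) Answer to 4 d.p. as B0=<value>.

d₁ = [ln(V₀/D) + (r + σ²/2)T] / (σ√T)
   = [ln(543.2425/404.5033) + (0.0066 + 0.5·0.2832²)·3.9955] / (0.2832·√3.9955)
   = [0.294896 + 0.186594] / 0.566081 = 0.850567
d₂ = d₁ − σ√T = 0.850567 − 0.566081 = 0.284486
N(d₁) = 0.802495,  N(d₂) = 0.611981,  e^(−rT) = 0.973974
E₀ = V₀·N(d₁) − D·e^(−rT)·N(d₂)
   = 543.2425·0.802495 − 404.5033·0.973974·0.611981 = 194.843719
B₀ = V₀ − E₀ = 543.2425 − 194.843719 = 348.398781

B0=348.3988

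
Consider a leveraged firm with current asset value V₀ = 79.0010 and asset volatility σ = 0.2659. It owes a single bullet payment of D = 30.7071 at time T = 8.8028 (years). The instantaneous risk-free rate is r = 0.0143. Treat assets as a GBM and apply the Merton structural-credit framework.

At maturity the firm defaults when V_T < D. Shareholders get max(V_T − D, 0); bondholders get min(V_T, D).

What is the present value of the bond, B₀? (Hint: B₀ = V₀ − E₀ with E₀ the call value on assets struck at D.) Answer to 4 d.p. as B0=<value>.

d₁ = [ln(V₀/D) + (r + σ²/2)T] / (σ√T)
   = [ln(79.0010/30.7071) + (0.0143 + 0.5·0.2659²)·8.8028] / (0.2659·√8.8028)
   = [0.944967 + 0.437071] / 0.788912 = 1.751827
d₂ = d₁ − σ√T = 1.751827 − 0.788912 = 0.962915
N(d₁) = 0.960098,  N(d₂) = 0.832205,  e^(−rT) = 0.881721
E₀ = V₀·N(d₁) − D·e^(−rT)·N(d₂)
   = 79.0010·0.960098 − 30.7071·0.881721·0.832205 = 53.316705
B₀ = V₀ − E₀ = 79.0010 − 53.316705 = 25.684295

B0=25.6843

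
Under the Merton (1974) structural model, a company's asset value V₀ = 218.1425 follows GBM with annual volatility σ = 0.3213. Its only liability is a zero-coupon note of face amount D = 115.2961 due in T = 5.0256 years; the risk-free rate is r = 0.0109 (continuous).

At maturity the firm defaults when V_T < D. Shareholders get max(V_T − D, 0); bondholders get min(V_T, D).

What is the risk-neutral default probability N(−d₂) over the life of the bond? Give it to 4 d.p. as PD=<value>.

PD=0.2739

d₁ = [ln(V₀/D) + (r + σ²/2)T] / (σ√T)
   = [ln(218.1425/115.2961) + (0.0109 + 0.5·0.3213²)·5.0256] / (0.3213·√5.0256)
   = [0.637645 + 0.314185] / 0.720286 = 1.321461
d₂ = d₁ − σ√T = 1.321461 − 0.720286 = 0.601176
risk-neutral PD = N(−d₂) = N(-0.601176) = 0.273861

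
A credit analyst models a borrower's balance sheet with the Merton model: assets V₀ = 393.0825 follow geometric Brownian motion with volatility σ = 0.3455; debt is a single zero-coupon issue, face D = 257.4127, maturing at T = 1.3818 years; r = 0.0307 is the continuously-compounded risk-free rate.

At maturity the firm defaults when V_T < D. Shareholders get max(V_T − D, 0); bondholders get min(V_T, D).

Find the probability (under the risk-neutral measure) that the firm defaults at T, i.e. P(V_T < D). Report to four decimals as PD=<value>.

d₁ = [ln(V₀/D) + (r + σ²/2)T] / (σ√T)
   = [ln(393.0825/257.4127) + (0.0307 + 0.5·0.3455²)·1.3818] / (0.3455·√1.3818)
   = [0.423339 + 0.124894] / 0.406135 = 1.349878
d₂ = d₁ − σ√T = 1.349878 − 0.406135 = 0.943743
risk-neutral PD = N(−d₂) = N(-0.943743) = 0.172651

PD=0.1727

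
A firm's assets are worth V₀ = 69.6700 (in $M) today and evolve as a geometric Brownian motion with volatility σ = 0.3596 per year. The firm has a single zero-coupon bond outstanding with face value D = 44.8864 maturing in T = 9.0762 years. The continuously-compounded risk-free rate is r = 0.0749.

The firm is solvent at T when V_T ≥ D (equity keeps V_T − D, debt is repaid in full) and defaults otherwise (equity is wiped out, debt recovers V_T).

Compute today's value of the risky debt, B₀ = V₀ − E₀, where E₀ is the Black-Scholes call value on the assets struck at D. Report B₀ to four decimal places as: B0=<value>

B0=19.6749

d₁ = [ln(V₀/D) + (r + σ²/2)T] / (σ√T)
   = [ln(69.6700/44.8864) + (0.0749 + 0.5·0.3596²)·9.0762] / (0.3596·√9.0762)
   = [0.439635 + 1.266639] / 1.083357 = 1.574987
d₂ = d₁ − σ√T = 1.574987 − 1.083357 = 0.491630
N(d₁) = 0.942370,  N(d₂) = 0.688509,  e^(−rT) = 0.506715
E₀ = V₀·N(d₁) − D·e^(−rT)·N(d₂)
   = 69.6700·0.942370 − 44.8864·0.506715·0.688509 = 49.995070
B₀ = V₀ − E₀ = 69.6700 − 49.995070 = 19.674930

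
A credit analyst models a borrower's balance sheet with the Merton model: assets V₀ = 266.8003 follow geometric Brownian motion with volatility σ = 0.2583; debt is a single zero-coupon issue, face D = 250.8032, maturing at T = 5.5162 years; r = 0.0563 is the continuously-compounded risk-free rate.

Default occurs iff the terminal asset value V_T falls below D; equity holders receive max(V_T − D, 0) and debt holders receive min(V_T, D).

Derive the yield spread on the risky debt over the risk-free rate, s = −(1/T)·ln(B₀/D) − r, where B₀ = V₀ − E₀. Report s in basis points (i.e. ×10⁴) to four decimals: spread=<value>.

d₁ = [ln(V₀/D) + (r + σ²/2)T] / (σ√T)
   = [ln(266.8003/250.8032) + (0.0563 + 0.5·0.2583²)·5.5162] / (0.2583·√5.5162)
   = [0.061832 + 0.494579] / 0.606659 = 0.917174
d₂ = d₁ − σ√T = 0.917174 − 0.606659 = 0.310515
N(d₁) = 0.820474,  N(d₂) = 0.621915,  e^(−rT) = 0.733035
E₀ = V₀·N(d₁) − D·e^(−rT)·N(d₂)
   = 266.8003·0.820474 − 250.8032·0.733035·0.621915 = 104.565191
B₀ = V₀ − E₀ = 266.8003 − 104.565191 = 162.235109
spread = −(1/T)·ln(B₀/D) − r = −(1/5.5162)·ln(162.235109/250.8032) − 0.0563 = 0.02267139
in basis points: 0.02267139 × 10⁴ = 226.7139 bp

spread=226.7139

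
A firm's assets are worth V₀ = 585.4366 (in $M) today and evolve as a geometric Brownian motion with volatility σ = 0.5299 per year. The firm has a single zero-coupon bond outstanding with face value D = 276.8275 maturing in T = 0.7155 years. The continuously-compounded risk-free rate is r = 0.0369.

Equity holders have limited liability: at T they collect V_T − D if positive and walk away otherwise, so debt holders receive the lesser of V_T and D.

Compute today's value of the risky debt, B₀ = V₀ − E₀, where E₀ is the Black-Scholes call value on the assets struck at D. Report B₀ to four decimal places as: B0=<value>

B0=266.6440

d₁ = [ln(V₀/D) + (r + σ²/2)T] / (σ√T)
   = [ln(585.4366/276.8275) + (0.0369 + 0.5·0.5299²)·0.7155] / (0.5299·√0.7155)
   = [0.748963 + 0.126856] / 0.448228 = 1.953961
d₂ = d₁ − σ√T = 1.953961 − 0.448228 = 1.505733
N(d₁) = 0.974647,  N(d₂) = 0.933932,  e^(−rT) = 0.973944
E₀ = V₀·N(d₁) − D·e^(−rT)·N(d₂)
   = 585.4366·0.974647 − 276.8275·0.973944·0.933932 = 318.792558
B₀ = V₀ − E₀ = 585.4366 − 318.792558 = 266.644042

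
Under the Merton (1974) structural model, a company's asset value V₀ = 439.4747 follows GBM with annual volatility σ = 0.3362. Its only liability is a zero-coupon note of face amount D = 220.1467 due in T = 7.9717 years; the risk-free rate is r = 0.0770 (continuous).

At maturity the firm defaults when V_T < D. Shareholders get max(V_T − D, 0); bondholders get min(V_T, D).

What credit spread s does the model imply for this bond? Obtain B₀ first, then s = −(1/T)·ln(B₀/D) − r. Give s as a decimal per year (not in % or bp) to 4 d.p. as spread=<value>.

spread=0.0085

d₁ = [ln(V₀/D) + (r + σ²/2)T] / (σ√T)
   = [ln(439.4747/220.1467) + (0.0770 + 0.5·0.3362²)·7.9717] / (0.3362·√7.9717)
   = [0.691286 + 1.064343] / 0.949234 = 1.849523
d₂ = d₁ − σ√T = 1.849523 − 0.949234 = 0.900289
N(d₁) = 0.967809,  N(d₂) = 0.816017,  e^(−rT) = 0.541279
E₀ = V₀·N(d₁) − D·e^(−rT)·N(d₂)
   = 439.4747·0.967809 − 220.1467·0.541279·0.816017 = 328.090338
B₀ = V₀ − E₀ = 439.4747 − 328.090338 = 111.384362
spread = −(1/T)·ln(B₀/D) − r = −(1/7.9717)·ln(111.384362/220.1467) − 0.0770 = 0.00846574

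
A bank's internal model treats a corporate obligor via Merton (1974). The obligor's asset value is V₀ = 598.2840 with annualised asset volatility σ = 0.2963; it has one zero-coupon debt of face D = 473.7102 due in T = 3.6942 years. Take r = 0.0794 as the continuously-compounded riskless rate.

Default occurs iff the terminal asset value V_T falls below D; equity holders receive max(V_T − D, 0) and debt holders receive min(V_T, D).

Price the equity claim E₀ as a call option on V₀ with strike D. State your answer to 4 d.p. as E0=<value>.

d₁ = [ln(V₀/D) + (r + σ²/2)T] / (σ√T)
   = [ln(598.2840/473.7102) + (0.0794 + 0.5·0.2963²)·3.6942] / (0.2963·√3.6942)
   = [0.233470 + 0.455483] / 0.569498 = 1.209756
d₂ = d₁ − σ√T = 1.209756 − 0.569498 = 0.640258
N(d₁) = 0.886814,  N(d₂) = 0.738998,  e^(−rT) = 0.745784
E₀ = V₀·N(d₁) − D·e^(−rT)·N(d₂)
   = 598.2840·0.886814 − 473.7102·0.745784·0.738998 = 269.489358

E0=269.4894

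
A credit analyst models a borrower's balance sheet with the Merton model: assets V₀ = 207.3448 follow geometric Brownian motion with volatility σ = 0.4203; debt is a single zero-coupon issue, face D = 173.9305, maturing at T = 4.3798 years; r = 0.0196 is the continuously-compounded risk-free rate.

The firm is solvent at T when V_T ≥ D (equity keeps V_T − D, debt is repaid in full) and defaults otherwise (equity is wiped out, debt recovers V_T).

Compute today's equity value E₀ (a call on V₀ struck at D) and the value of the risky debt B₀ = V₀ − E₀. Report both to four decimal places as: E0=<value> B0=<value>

d₁ = [ln(V₀/D) + (r + σ²/2)T] / (σ√T)
   = [ln(207.3448/173.9305) + (0.0196 + 0.5·0.4203²)·4.3798] / (0.4203·√4.3798)
   = [0.175727 + 0.472694] / 0.879603 = 0.737176
d₂ = d₁ − σ√T = 0.737176 − 0.879603 = -0.142427
N(d₁) = 0.769492,  N(d₂) = 0.443371,  e^(−rT) = 0.917737
E₀ = V₀·N(d₁) − D·e^(−rT)·N(d₂)
   = 207.3448·0.769492 − 173.9305·0.917737·0.443371 = 88.778162
B₀ = V₀ − E₀ = 207.3448 − 88.778162 = 118.566638

E0=88.7782 B0=118.5666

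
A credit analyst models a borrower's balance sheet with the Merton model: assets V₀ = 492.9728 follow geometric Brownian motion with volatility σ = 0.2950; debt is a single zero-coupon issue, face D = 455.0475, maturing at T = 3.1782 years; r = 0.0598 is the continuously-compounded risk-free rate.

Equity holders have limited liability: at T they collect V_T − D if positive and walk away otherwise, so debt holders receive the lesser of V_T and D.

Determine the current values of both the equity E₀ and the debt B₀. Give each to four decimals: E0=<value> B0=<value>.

d₁ = [ln(V₀/D) + (r + σ²/2)T] / (σ√T)
   = [ln(492.9728/455.0475) + (0.0598 + 0.5·0.2950²)·3.1782] / (0.2950·√3.1782)
   = [0.080052 + 0.328348] / 0.525911 = 0.776557
d₂ = d₁ − σ√T = 0.776557 − 0.525911 = 0.250645
N(d₁) = 0.781290,  N(d₂) = 0.598956,  e^(−rT) = 0.826913
E₀ = V₀·N(d₁) − D·e^(−rT)·N(d₂)
   = 492.9728·0.781290 − 455.0475·0.826913·0.598956 = 159.776859
B₀ = V₀ − E₀ = 492.9728 − 159.776859 = 333.195941

E0=159.7769 B0=333.1959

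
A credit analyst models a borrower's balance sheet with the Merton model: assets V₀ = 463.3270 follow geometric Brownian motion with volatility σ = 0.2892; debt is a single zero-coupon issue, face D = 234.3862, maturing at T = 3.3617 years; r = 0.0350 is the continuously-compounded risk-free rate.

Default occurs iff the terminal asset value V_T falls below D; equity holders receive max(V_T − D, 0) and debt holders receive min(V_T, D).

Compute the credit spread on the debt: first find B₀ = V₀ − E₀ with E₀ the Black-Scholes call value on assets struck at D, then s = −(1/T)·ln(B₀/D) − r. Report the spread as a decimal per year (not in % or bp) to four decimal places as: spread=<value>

d₁ = [ln(V₀/D) + (r + σ²/2)T] / (σ√T)
   = [ln(463.3270/234.3862) + (0.0350 + 0.5·0.2892²)·3.3617] / (0.2892·√3.3617)
   = [0.681463 + 0.258240] / 0.530246 = 1.772201
d₂ = d₁ − σ√T = 1.772201 − 0.530246 = 1.241954
N(d₁) = 0.961819,  N(d₂) = 0.892873,  e^(−rT) = 0.888999
E₀ = V₀·N(d₁) − D·e^(−rT)·N(d₂)
   = 463.3270·0.961819 − 234.3862·0.888999·0.892873 = 259.589748
B₀ = V₀ − E₀ = 463.3270 − 259.589748 = 203.737252
spread = −(1/T)·ln(B₀/D) − r = −(1/3.3617)·ln(203.737252/234.3862) − 0.0350 = 0.00668694

spread=0.0067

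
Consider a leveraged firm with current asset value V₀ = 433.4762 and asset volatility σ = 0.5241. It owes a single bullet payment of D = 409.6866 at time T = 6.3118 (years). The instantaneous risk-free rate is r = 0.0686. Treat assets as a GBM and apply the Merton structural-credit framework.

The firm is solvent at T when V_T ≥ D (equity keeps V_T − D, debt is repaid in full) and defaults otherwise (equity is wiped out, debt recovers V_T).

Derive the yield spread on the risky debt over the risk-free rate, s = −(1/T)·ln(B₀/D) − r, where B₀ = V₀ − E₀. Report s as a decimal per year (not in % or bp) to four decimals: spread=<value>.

spread=0.0721

d₁ = [ln(V₀/D) + (r + σ²/2)T] / (σ√T)
   = [ln(433.4762/409.6866) + (0.0686 + 0.5·0.5241²)·6.3118] / (0.5241·√6.3118)
   = [0.056444 + 1.299855] / 1.316712 = 1.030065
d₂ = d₁ − σ√T = 1.030065 − 1.316712 = -0.286647
N(d₁) = 0.848510,  N(d₂) = 0.387191,  e^(−rT) = 0.648567
E₀ = V₀·N(d₁) − D·e^(−rT)·N(d₂)
   = 433.4762·0.848510 − 409.6866·0.648567·0.387191 = 264.928647
B₀ = V₀ − E₀ = 433.4762 − 264.928647 = 168.547553
spread = −(1/T)·ln(B₀/D) − r = −(1/6.3118)·ln(168.547553/409.6866) − 0.0686 = 0.07211652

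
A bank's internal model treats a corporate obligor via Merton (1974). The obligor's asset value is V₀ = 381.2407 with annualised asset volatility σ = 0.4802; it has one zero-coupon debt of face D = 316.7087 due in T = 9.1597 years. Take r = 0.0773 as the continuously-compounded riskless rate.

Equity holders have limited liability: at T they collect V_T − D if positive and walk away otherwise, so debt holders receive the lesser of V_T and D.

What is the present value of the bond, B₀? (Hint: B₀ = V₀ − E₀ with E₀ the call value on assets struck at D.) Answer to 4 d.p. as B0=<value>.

B0=105.3264

d₁ = [ln(V₀/D) + (r + σ²/2)T] / (σ√T)
   = [ln(381.2407/316.7087) + (0.0773 + 0.5·0.4802²)·9.1597] / (0.4802·√9.1597)
   = [0.185449 + 1.764122] / 1.453325 = 1.341455
d₂ = d₁ − σ√T = 1.341455 − 1.453325 = -0.111870
N(d₁) = 0.910114,  N(d₂) = 0.455463,  e^(−rT) = 0.492606
E₀ = V₀·N(d₁) − D·e^(−rT)·N(d₂)
   = 381.2407·0.910114 − 316.7087·0.492606·0.455463 = 275.914295
B₀ = V₀ − E₀ = 381.2407 − 275.914295 = 105.326405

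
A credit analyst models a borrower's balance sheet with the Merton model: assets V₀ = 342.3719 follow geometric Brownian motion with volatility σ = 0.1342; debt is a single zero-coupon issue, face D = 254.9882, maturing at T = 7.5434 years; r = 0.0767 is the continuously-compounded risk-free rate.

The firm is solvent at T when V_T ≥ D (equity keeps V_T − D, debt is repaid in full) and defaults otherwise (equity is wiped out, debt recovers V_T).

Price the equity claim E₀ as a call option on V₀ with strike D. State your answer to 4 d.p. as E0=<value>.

E0=199.6413

d₁ = [ln(V₀/D) + (r + σ²/2)T] / (σ√T)
   = [ln(342.3719/254.9882) + (0.0767 + 0.5·0.1342²)·7.5434] / (0.1342·√7.5434)
   = [0.294680 + 0.646506] / 0.368584 = 2.553521
d₂ = d₁ − σ√T = 2.553521 − 0.368584 = 2.184937
N(d₁) = 0.994668,  N(d₂) = 0.985553,  e^(−rT) = 0.560695
E₀ = V₀·N(d₁) − D·e^(−rT)·N(d₂)
   = 342.3719·0.994668 − 254.9882·0.560695·0.985553 = 199.641306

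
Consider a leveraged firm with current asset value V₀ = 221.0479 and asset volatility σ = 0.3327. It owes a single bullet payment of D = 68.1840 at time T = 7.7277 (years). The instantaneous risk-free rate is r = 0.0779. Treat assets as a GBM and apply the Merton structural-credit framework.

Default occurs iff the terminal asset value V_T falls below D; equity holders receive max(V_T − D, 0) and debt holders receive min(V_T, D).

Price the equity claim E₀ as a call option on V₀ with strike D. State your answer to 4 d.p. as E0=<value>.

E0=184.5080

d₁ = [ln(V₀/D) + (r + σ²/2)T] / (σ√T)
   = [ln(221.0479/68.1840) + (0.0779 + 0.5·0.3327²)·7.7277] / (0.3327·√7.7277)
   = [1.176169 + 1.029675] / 0.924864 = 2.385047
d₂ = d₁ − σ√T = 2.385047 − 0.924864 = 1.460183
N(d₁) = 0.991462,  N(d₂) = 0.927880,  e^(−rT) = 0.547722
E₀ = V₀·N(d₁) − D·e^(−rT)·N(d₂)
   = 221.0479·0.991462 − 68.1840·0.547722·0.927880 = 184.508008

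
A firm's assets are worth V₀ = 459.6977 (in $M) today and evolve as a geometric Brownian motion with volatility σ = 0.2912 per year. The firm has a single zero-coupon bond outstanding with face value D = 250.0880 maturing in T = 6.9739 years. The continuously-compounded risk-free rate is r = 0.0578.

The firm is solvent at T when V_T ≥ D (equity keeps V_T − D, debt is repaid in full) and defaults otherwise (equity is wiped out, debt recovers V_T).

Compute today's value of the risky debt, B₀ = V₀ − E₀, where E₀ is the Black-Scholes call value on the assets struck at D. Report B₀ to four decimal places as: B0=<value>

B0=158.2068

d₁ = [ln(V₀/D) + (r + σ²/2)T] / (σ√T)
   = [ln(459.6977/250.0880) + (0.0578 + 0.5·0.2912²)·6.9739] / (0.2912·√6.9739)
   = [0.608756 + 0.698776] / 0.769005 = 1.700291
d₂ = d₁ − σ√T = 1.700291 − 0.769005 = 0.931285
N(d₁) = 0.955462,  N(d₂) = 0.824147,  e^(−rT) = 0.668251
E₀ = V₀·N(d₁) − D·e^(−rT)·N(d₂)
   = 459.6977·0.955462 − 250.0880·0.668251·0.824147 = 301.490882
B₀ = V₀ − E₀ = 459.6977 − 301.490882 = 158.206818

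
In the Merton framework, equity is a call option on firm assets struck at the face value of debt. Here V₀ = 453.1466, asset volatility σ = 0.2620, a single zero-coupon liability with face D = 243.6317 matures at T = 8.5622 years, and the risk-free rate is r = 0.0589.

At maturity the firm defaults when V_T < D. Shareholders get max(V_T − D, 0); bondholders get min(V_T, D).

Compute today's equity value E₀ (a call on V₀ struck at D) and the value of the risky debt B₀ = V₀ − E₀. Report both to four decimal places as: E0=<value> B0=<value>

E0=311.9403 B0=141.2063

d₁ = [ln(V₀/D) + (r + σ²/2)T] / (σ√T)
   = [ln(453.1466/243.6317) + (0.0589 + 0.5·0.2620²)·8.5622] / (0.2620·√8.5622)
   = [0.620558 + 0.798185] / 0.766644 = 1.850589
d₂ = d₁ − σ√T = 1.850589 − 0.766644 = 1.083944
N(d₁) = 0.967886,  N(d₂) = 0.860805,  e^(−rT) = 0.603920
E₀ = V₀·N(d₁) − D·e^(−rT)·N(d₂)
   = 453.1466·0.967886 − 243.6317·0.603920·0.860805 = 311.940318
B₀ = V₀ − E₀ = 453.1466 − 311.940318 = 141.206282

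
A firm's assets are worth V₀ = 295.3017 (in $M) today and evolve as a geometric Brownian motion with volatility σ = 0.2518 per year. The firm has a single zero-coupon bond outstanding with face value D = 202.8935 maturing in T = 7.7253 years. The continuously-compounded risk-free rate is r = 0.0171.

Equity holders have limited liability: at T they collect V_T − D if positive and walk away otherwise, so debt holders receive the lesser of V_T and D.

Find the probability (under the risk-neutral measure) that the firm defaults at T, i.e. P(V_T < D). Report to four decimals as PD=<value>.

d₁ = [ln(V₀/D) + (r + σ²/2)T] / (σ√T)
   = [ln(295.3017/202.8935) + (0.0171 + 0.5·0.2518²)·7.7253] / (0.2518·√7.7253)
   = [0.375316 + 0.377007] / 0.699864 = 1.074957
d₂ = d₁ − σ√T = 1.074957 − 0.699864 = 0.375094
risk-neutral PD = N(−d₂) = N(-0.375094) = 0.353795

PD=0.3538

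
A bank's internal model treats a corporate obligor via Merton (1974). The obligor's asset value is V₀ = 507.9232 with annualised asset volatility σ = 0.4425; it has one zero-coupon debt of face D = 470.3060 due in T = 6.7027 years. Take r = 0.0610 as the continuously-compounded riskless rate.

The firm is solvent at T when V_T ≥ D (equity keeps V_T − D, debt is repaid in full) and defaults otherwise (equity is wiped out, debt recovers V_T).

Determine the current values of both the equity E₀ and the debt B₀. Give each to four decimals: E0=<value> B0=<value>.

E0=289.1907 B0=218.7325

d₁ = [ln(V₀/D) + (r + σ²/2)T] / (σ√T)
   = [ln(507.9232/470.3060) + (0.0610 + 0.5·0.4425²)·6.7027] / (0.4425·√6.7027)
   = [0.076947 + 1.065080] / 1.145614 = 0.996869
d₂ = d₁ − σ√T = 0.996869 − 1.145614 = -0.148745
N(d₁) = 0.840586,  N(d₂) = 0.440878,  e^(−rT) = 0.664404
E₀ = V₀·N(d₁) − D·e^(−rT)·N(d₂)
   = 507.9232·0.840586 − 470.3060·0.664404·0.440878 = 289.190658
B₀ = V₀ − E₀ = 507.9232 − 289.190658 = 218.732542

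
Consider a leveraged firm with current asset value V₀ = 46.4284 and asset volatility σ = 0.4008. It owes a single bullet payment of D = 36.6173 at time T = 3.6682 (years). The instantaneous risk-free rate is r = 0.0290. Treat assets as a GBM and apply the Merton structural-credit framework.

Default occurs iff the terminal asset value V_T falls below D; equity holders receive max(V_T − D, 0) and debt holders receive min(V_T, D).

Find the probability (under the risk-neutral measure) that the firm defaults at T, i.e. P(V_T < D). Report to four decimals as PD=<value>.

PD=0.4745

d₁ = [ln(V₀/D) + (r + σ²/2)T] / (σ√T)
   = [ln(46.4284/36.6173) + (0.0290 + 0.5·0.4008²)·3.6682] / (0.4008·√3.6682)
   = [0.237391 + 0.401009] / 0.767634 = 0.831645
d₂ = d₁ − σ√T = 0.831645 − 0.767634 = 0.064011
risk-neutral PD = N(−d₂) = N(-0.064011) = 0.474481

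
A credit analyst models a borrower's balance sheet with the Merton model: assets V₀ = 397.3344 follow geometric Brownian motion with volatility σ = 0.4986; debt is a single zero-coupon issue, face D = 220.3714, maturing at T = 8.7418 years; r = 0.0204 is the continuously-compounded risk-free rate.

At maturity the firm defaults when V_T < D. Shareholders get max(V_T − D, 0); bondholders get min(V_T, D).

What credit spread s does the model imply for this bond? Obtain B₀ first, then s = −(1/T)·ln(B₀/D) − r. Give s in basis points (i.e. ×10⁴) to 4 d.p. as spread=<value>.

d₁ = [ln(V₀/D) + (r + σ²/2)T] / (σ√T)
   = [ln(397.3344/220.3714) + (0.0204 + 0.5·0.4986²)·8.7418] / (0.4986·√8.7418)
   = [0.589464 + 1.264947] / 1.474187 = 1.257921
d₂ = d₁ − σ√T = 1.257921 − 1.474187 = -0.216267
N(d₁) = 0.895790,  N(d₂) = 0.414390,  e^(−rT) = 0.836664
E₀ = V₀·N(d₁) − D·e^(−rT)·N(d₂)
   = 397.3344·0.895790 − 220.3714·0.836664·0.414390 = 279.524202
B₀ = V₀ − E₀ = 397.3344 − 279.524202 = 117.810198
spread = −(1/T)·ln(B₀/D) − r = −(1/8.7418)·ln(117.810198/220.3714) − 0.0204 = 0.05123736
in basis points: 0.05123736 × 10⁴ = 512.3736 bp

spread=512.3736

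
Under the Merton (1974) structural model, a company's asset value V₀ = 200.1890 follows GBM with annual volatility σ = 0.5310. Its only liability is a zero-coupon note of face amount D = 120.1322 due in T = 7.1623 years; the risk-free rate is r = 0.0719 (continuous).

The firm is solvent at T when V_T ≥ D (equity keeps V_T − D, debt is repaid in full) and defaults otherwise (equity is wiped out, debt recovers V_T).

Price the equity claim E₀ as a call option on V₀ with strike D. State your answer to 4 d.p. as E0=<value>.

E0=148.7571

d₁ = [ln(V₀/D) + (r + σ²/2)T] / (σ√T)
   = [ln(200.1890/120.1322) + (0.0719 + 0.5·0.5310²)·7.1623] / (0.5310·√7.1623)
   = [0.510669 + 1.524714] / 1.421087 = 1.432272
d₂ = d₁ − σ√T = 1.432272 − 1.421087 = 0.011184
N(d₁) = 0.923967,  N(d₂) = 0.504462,  e^(−rT) = 0.597519
E₀ = V₀·N(d₁) − D·e^(−rT)·N(d₂)
   = 200.1890·0.923967 − 120.1322·0.597519·0.504462 = 148.757117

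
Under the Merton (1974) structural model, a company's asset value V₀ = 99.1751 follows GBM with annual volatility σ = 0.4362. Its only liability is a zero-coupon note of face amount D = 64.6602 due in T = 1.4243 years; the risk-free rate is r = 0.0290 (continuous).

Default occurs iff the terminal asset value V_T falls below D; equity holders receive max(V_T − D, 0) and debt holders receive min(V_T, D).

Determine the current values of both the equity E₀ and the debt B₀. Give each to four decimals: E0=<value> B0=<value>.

E0=41.1408 B0=58.0343

d₁ = [ln(V₀/D) + (r + σ²/2)T] / (σ√T)
   = [ln(99.1751/64.6602) + (0.0290 + 0.5·0.4362²)·1.4243] / (0.4362·√1.4243)
   = [0.427741 + 0.176806] / 0.520579 = 1.161298
d₂ = d₁ − σ√T = 1.161298 − 0.520579 = 0.640719
N(d₁) = 0.877240,  N(d₂) = 0.739147,  e^(−rT) = 0.959537
E₀ = V₀·N(d₁) − D·e^(−rT)·N(d₂)
   = 99.1751·0.877240 − 64.6602·0.959537·0.739147 = 41.140785
B₀ = V₀ − E₀ = 99.1751 − 41.140785 = 58.034315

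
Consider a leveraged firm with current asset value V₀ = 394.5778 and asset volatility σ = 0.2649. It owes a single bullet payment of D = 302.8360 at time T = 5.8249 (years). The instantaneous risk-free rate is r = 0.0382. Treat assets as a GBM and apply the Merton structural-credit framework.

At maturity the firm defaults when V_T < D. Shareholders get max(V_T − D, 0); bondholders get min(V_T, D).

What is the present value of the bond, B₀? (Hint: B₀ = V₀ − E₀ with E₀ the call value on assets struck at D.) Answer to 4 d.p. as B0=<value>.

B0=217.7579

d₁ = [ln(V₀/D) + (r + σ²/2)T] / (σ√T)
   = [ln(394.5778/302.8360) + (0.0382 + 0.5·0.2649²)·5.8249] / (0.2649·√5.8249)
   = [0.264625 + 0.426884] / 0.639332 = 1.081612
d₂ = d₁ − σ√T = 1.081612 − 0.639332 = 0.442280
N(d₁) = 0.860287,  N(d₂) = 0.670857,  e^(−rT) = 0.800506
E₀ = V₀·N(d₁) − D·e^(−rT)·N(d₂)
   = 394.5778·0.860287 − 302.8360·0.800506·0.670857 = 176.819865
B₀ = V₀ − E₀ = 394.5778 − 176.819865 = 217.757935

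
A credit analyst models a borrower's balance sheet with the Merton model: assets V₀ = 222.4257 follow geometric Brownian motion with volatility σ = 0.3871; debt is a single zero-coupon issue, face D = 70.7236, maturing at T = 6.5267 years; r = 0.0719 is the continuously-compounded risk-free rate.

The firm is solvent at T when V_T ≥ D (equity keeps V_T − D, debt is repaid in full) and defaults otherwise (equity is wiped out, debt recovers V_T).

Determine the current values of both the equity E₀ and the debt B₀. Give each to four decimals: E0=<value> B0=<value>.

d₁ = [ln(V₀/D) + (r + σ²/2)T] / (σ√T)
   = [ln(222.4257/70.7236) + (0.0719 + 0.5·0.3871²)·6.5267] / (0.3871·√6.5267)
   = [1.145814 + 0.958271] / 0.988940 = 2.127616
d₂ = d₁ − σ√T = 2.127616 − 0.988940 = 1.138676
N(d₁) = 0.983316,  N(d₂) = 0.872581,  e^(−rT) = 0.625459
E₀ = V₀·N(d₁) − D·e^(−rT)·N(d₂)
   = 222.4257·0.983316 − 70.7236·0.625459·0.872581 = 180.116293
B₀ = V₀ − E₀ = 222.4257 − 180.116293 = 42.309407

E0=180.1163 B0=42.3094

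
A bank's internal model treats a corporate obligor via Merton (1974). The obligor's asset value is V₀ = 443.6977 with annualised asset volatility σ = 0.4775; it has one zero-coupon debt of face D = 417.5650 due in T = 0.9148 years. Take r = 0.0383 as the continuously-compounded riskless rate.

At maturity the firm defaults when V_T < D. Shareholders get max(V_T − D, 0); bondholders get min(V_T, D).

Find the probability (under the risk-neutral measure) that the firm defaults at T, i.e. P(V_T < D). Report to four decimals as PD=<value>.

PD=0.5075

d₁ = [ln(V₀/D) + (r + σ²/2)T] / (σ√T)
   = [ln(443.6977/417.5650) + (0.0383 + 0.5·0.4775²)·0.9148] / (0.4775·√0.9148)
   = [0.060703 + 0.139327] / 0.456706 = 0.437985
d₂ = d₁ − σ√T = 0.437985 − 0.456706 = -0.018721
risk-neutral PD = N(−d₂) = N(0.018721) = 0.507468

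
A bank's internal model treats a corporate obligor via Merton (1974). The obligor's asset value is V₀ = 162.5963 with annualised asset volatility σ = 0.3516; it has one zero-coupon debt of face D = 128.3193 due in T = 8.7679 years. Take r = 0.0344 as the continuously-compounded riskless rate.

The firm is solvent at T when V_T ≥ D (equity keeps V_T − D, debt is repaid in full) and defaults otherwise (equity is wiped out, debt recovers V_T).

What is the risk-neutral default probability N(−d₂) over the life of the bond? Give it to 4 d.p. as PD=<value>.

d₁ = [ln(V₀/D) + (r + σ²/2)T] / (σ√T)
   = [ln(162.5963/128.3193) + (0.0344 + 0.5·0.3516²)·8.7679] / (0.3516·√8.7679)
   = [0.236749 + 0.843571] / 1.041110 = 1.037661
d₂ = d₁ − σ√T = 1.037661 − 1.041110 = -0.003449
risk-neutral PD = N(−d₂) = N(0.003449) = 0.501376

PD=0.5014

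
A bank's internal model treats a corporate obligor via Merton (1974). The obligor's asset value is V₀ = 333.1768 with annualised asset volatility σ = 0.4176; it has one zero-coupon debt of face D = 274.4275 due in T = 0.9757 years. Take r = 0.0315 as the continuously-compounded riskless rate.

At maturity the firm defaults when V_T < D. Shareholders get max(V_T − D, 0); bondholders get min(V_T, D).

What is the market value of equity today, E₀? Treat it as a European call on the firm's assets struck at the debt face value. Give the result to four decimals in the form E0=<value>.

E0=89.4460

d₁ = [ln(V₀/D) + (r + σ²/2)T] / (σ√T)
   = [ln(333.1768/274.4275) + (0.0315 + 0.5·0.4176²)·0.9757] / (0.4176·√0.9757)
   = [0.193986 + 0.115811] / 0.412495 = 0.751032
d₂ = d₁ − σ√T = 0.751032 − 0.412495 = 0.338537
N(d₁) = 0.773683,  N(d₂) = 0.632521,  e^(−rT) = 0.969733
E₀ = V₀·N(d₁) − D·e^(−rT)·N(d₂)
   = 333.1768·0.773683 − 274.4275·0.969733·0.632521 = 89.446027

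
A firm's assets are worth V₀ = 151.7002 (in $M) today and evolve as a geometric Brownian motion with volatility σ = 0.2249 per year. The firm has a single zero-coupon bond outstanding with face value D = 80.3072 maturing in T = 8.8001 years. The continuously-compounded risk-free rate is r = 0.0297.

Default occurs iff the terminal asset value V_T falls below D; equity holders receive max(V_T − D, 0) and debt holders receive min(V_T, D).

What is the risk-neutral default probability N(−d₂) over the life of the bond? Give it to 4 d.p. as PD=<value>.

PD=0.1559

d₁ = [ln(V₀/D) + (r + σ²/2)T] / (σ√T)
   = [ln(151.7002/80.3072) + (0.0297 + 0.5·0.2249²)·8.8001] / (0.2249·√8.8001)
   = [0.636047 + 0.483918] / 0.667165 = 1.678692
d₂ = d₁ − σ√T = 1.678692 − 0.667165 = 1.011527
risk-neutral PD = N(−d₂) = N(-1.011527) = 0.155882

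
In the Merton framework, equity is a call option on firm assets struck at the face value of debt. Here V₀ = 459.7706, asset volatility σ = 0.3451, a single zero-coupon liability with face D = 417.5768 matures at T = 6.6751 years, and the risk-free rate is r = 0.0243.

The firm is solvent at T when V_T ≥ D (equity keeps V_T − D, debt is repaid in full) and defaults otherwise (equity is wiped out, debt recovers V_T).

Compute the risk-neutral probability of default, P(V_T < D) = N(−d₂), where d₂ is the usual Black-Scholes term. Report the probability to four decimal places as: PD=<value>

d₁ = [ln(V₀/D) + (r + σ²/2)T] / (σ√T)
   = [ln(459.7706/417.5768) + (0.0243 + 0.5·0.3451²)·6.6751] / (0.3451·√6.6751)
   = [0.096259 + 0.559687] / 0.891608 = 0.735689
d₂ = d₁ − σ√T = 0.735689 − 0.891608 = -0.155918
risk-neutral PD = N(−d₂) = N(0.155918) = 0.561951

PD=0.5620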